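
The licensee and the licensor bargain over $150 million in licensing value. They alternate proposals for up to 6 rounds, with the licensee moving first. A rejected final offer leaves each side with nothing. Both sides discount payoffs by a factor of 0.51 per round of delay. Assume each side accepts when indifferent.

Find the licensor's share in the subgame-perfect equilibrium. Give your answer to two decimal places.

52.41

Round 6 (the licensor proposes): rejection yields 0 for the licensee; the licensor offers 0 and keeps 150.
Round 5 (the licensee proposes): the licensor can get 150 next round, worth 0.51 × 150 = 76.5 now, so the licensee offers 76.5, keeping 73.5.
Round 4 (the licensor proposes): the licensee can get 73.5 next round, worth 0.51 × 73.5 = 37.485 now; the licensor offers that and keeps 112.515.
Round 3 (the licensee proposes): the licensor can get 112.515 next round, worth 0.51 × 112.515 = 57.38265 now; the licensee offers that and keeps 92.61735.
Round 2 (the licensor proposes): the licensee can get 92.61735 next round, worth 0.51 × 92.61735 = 47.2348485 now, so the licensor offers 47.2348485, keeping 102.7651515.
Round 1 (the licensee proposes): the licensor can get 102.7651515 next round, worth 0.51 × 102.7651515 = 52.410227265 now, so the licensee offers 52.410227265, keeping 97.589772735.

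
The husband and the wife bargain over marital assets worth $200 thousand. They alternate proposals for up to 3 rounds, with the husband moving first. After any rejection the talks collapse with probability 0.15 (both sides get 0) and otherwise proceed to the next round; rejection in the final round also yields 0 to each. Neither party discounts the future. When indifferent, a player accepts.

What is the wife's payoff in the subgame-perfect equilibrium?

25.5

Round 3 (the husband proposes): the wife will accept anything ≥ 0, so the husband offers 0 and keeps 200.
Round 2 (the wife proposes): rejecting gives the husband an expected 0.85 × 200 = 170, so the wife offers 170, keeping 30.
Round 1 (the husband proposes): rejecting gives the wife an expected 0.85 × 30 = 25.5, so the husband offers 25.5, keeping 174.5.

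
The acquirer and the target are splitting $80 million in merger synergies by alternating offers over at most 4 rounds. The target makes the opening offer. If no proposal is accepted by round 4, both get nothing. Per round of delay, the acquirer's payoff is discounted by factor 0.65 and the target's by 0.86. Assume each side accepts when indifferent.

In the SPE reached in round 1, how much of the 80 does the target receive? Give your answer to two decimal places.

43.65

By backward induction:
Round 4 (the acquirer proposes): the target will accept anything ≥ 0, so the acquirer offers 0 and keeps 80.
Round 3 (the target proposes): the acquirer can get 80 next round, worth 0.65 × 80 = 52 now; the target offers that and keeps 28.
Round 2 (the acquirer proposes): the target can get 28 next round, worth 0.86 × 28 = 24.08 now; the acquirer offers that and keeps 55.92.
Round 1 (the target proposes): the acquirer can get 55.92 next round, worth 0.65 × 55.92 = 36.348 now, so the target offers 36.348, keeping 43.652.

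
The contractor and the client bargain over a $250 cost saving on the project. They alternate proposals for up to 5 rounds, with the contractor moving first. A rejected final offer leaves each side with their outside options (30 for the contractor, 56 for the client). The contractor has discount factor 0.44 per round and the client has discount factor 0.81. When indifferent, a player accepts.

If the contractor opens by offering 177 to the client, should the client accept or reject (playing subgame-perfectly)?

Round 5 (the contractor proposes): the client gets 56 if talks fail, so the contractor offers 56 and keeps 194.
Round 4 (the client proposes): the contractor can get 194 next round, worth 0.44 × 194 = 85.36 now. The client offers 85.36 and keeps 250 − 85.36 = 164.64.
Round 3 (the contractor proposes): the client can get 164.64 next round, worth 0.81 × 164.64 = 133.3584 now, so the contractor offers 133.3584, keeping 116.6416.
Round 2 (the client proposes): the contractor can get 116.6416 next round, worth 0.44 × 116.6416 = 51.322304 now. The client offers 51.322304 and keeps 250 − 51.322304 = 198.677696.
So by rejecting in round 1, the client gets 198.677696 next round, worth 0.81 × 198.677696 = 160.92893376 now.
Offer 177 ≥ 160.92893376, so the client accepts.

Accept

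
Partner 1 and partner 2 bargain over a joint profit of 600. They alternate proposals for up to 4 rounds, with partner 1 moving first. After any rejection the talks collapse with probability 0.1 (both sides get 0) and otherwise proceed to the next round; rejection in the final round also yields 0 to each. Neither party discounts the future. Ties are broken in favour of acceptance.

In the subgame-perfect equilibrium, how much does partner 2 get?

Round 4 (partner 2 proposes): partner 1 will accept anything ≥ 0, so partner 2 offers 0 and keeps 600.
Round 3 (partner 1 proposes): rejecting gives partner 2 an expected 0.9 × 600 = 540; partner 1 offers that and keeps 60.
Round 2 (partner 2 proposes): rejecting gives partner 1 an expected 0.9 × 60 = 54, so partner 2 offers 54, keeping 546.
Round 1 (partner 1 proposes): rejecting gives partner 2 an expected 0.9 × 546 = 491.4; partner 1 offers that and keeps 108.6.

491.4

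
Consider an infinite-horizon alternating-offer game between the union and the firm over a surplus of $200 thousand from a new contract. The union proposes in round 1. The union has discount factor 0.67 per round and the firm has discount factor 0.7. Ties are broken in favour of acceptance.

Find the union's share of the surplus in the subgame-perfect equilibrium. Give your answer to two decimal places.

112.99

Let x be the union's share when the union proposes and y be the firm's share when the firm proposes.
The firm accepts iff offered ≥ 0.7·y, so x = 200 − 0.7y. Symmetrically y = 200 − 0.67x.
Substituting: x = 200 − 0.7(200 − 0.67x), giving x(1 − 0.67·0.7) = 200(1 − 0.7).
So x = 200 × 0.3 / 0.531 ≈ 112.9944, and the firm receives 200 − x ≈ 87.0056.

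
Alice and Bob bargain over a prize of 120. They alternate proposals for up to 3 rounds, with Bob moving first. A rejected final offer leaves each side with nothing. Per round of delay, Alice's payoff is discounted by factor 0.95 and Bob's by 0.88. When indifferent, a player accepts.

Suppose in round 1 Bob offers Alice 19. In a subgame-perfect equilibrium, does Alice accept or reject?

Work out Alice's continuation value if the offer is rejected.
Round 3 (Bob proposes): rejection yields 0 for Alice; Bob offers 0 and keeps 120.
Round 2 (Alice proposes): Bob can get 120 next round, worth 0.88 × 120 = 105.6 now; Alice offers that and keeps 14.4.
So by rejecting in round 1, Alice gets 14.4 next round, worth 0.95 × 14.4 = 13.68 now.
Offer 19 ≥ 13.68, so Alice accepts.

Accept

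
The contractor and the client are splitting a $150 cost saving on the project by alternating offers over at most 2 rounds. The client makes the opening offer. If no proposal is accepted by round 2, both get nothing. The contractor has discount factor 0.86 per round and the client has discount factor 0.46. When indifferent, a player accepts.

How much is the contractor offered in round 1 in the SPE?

Work backward from the last round.
Round 2 (the contractor proposes): the client will accept anything ≥ 0, so the contractor offers 0 and keeps 150.
Round 1 (the client proposes): the contractor can get 150 next round, worth 0.86 × 150 = 129 now; the client offers that and keeps 21.

129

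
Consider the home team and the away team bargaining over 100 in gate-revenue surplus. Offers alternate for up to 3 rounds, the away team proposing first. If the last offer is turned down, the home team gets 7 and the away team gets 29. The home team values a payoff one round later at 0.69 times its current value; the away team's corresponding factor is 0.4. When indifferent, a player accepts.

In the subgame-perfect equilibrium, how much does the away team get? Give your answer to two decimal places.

Round 3 (the away team proposes): the home team gets 7 if talks fail, so the away team offers 7 and keeps 93.
Round 2 (the home team proposes): the away team can get 93 next round, worth 0.4 × 93 = 37.2 now, so the home team offers 37.2, keeping 62.8.
Round 1 (the away team proposes): the home team can get 62.8 next round, worth 0.69 × 62.8 = 43.332 now, so the away team offers 43.332, keeping 56.668.

56.67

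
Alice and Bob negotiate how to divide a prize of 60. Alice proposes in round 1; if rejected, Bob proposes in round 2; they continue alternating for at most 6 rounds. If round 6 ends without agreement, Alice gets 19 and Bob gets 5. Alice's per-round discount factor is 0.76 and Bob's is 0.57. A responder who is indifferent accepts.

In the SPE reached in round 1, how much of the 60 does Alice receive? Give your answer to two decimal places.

43.85

Round 6 (Bob proposes): Alice gets 19 if talks fail, so Bob offers 19 and keeps 41.
Round 5 (Alice proposes): Bob can get 41 next round, worth 0.57 × 41 = 23.37 now, so Alice offers 23.37, keeping 36.63.
Round 4 (Bob proposes): Alice can get 36.63 next round, worth 0.76 × 36.63 = 27.8388 now, so Bob offers 27.8388, keeping 32.1612.
Round 3 (Alice proposes): Bob can get 32.1612 next round, worth 0.57 × 32.1612 = 18.331884 now, so Alice offers 18.331884, keeping 41.668116.
Round 2 (Bob proposes): Alice can get 41.668116 next round, worth 0.76 × 41.668116 = 31.66776816 now; Bob offers that and keeps 28.33223184.
Round 1 (Alice proposes): Bob can get 28.33223184 next round, worth 0.57 × 28.33223184 = 16.1493721488 now, so Alice offers 16.1493721488, keeping 43.8506278512.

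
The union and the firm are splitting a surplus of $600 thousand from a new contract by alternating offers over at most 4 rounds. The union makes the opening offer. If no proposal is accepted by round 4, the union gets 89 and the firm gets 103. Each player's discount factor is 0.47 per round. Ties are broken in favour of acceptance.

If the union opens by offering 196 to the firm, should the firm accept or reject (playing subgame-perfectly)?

Reject

Round 4 (the firm proposes): the union gets 89 if talks fail, so the firm offers 89 and keeps 511.
Round 3 (the union proposes): the firm can get 511 next round, worth 0.47 × 511 = 240.17 now; the union offers that and keeps 359.83.
Round 2 (the firm proposes): the union can get 359.83 next round, worth 0.47 × 359.83 = 169.1201 now; the firm offers that and keeps 430.8799.
So by rejecting in round 1, the firm gets 430.8799 next round, worth 0.47 × 430.8799 = 202.513553 now.
Offer 196 < 202.513553, so the firm rejects.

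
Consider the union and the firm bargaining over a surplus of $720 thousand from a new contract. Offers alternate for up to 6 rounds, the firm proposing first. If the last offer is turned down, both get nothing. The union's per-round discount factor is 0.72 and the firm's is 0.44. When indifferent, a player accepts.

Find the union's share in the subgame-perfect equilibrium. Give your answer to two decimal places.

Round 6 (the union proposes): rejection yields 0 for the firm; the union offers 0 and keeps 720.
Round 5 (the firm proposes): the union can get 720 next round, worth 0.72 × 720 = 518.4 now; the firm offers that and keeps 201.6.
Round 4 (the union proposes): the firm can get 201.6 next round, worth 0.44 × 201.6 = 88.704 now, so the union offers 88.704, keeping 631.296.
Round 3 (the firm proposes): the union can get 631.296 next round, worth 0.72 × 631.296 = 454.53312 now; the firm offers that and keeps 265.46688.
Round 2 (the union proposes): the firm can get 265.46688 next round, worth 0.44 × 265.46688 = 116.8054272 now, so the union offers 116.8054272, keeping 603.1945728.
Round 1 (the firm proposes): the union can get 603.1945728 next round, worth 0.72 × 603.1945728 = 434.300092416 now, so the firm offers 434.300092416, keeping 285.699907584.

434.30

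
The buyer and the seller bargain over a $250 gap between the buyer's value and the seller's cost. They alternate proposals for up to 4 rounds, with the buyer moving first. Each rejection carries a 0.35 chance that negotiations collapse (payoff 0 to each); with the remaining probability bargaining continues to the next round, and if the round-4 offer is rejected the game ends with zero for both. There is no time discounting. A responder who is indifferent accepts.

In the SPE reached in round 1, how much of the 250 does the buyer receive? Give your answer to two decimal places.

124.47

Round 4 (the seller proposes): rejection yields 0 for the buyer; the seller offers 0 and keeps 250.
Round 3 (the buyer proposes): rejecting gives the seller an expected 0.65 × 250 = 162.5. The buyer offers 162.5 and keeps 250 − 162.5 = 87.5.
Round 2 (the seller proposes): rejecting gives the buyer an expected 0.65 × 87.5 = 56.875, so the seller offers 56.875, keeping 193.125.
Round 1 (the buyer proposes): rejecting gives the seller an expected 0.65 × 193.125 = 125.53125; the buyer offers that and keeps 124.46875.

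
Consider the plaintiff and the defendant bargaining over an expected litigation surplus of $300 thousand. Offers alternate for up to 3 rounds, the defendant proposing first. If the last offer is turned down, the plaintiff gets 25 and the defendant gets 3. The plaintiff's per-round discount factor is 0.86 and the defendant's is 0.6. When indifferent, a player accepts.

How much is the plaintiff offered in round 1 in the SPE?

116.1

Round 3 (the defendant proposes): the plaintiff gets 25 if talks fail, so the defendant offers 25 and keeps 275.
Round 2 (the plaintiff proposes): the defendant can get 275 next round, worth 0.6 × 275 = 165 now. The plaintiff offers 165 and keeps 300 − 165 = 135.
Round 1 (the defendant proposes): the plaintiff can get 135 next round, worth 0.86 × 135 = 116.1 now; the defendant offers that and keeps 183.9.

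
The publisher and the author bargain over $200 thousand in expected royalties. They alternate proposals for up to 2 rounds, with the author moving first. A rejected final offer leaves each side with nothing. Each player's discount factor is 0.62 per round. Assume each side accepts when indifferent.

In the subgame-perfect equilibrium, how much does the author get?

76

Solve by backward induction from round 2.
Round 2 (the publisher proposes): rejection yields 0 for the author; the publisher offers 0 and keeps 200.
Round 1 (the author proposes): the publisher can get 200 next round, worth 0.62 × 200 = 124 now, so the author offers 124, keeping 76.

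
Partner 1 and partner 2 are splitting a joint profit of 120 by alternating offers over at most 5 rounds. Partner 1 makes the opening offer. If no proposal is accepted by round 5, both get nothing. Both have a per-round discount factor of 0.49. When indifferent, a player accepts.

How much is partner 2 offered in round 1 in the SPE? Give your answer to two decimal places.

By backward induction:
Round 5 (partner 1 proposes): partner 2 will accept anything ≥ 0, so partner 1 offers 0 and keeps 120.
Round 4 (partner 2 proposes): partner 1 can get 120 next round, worth 0.49 × 120 = 58.8 now. Partner 2 offers 58.8 and keeps 120 − 58.8 = 61.2.
Round 3 (partner 1 proposes): partner 2 can get 61.2 next round, worth 0.49 × 61.2 = 29.988 now; partner 1 offers that and keeps 90.012.
Round 2 (partner 2 proposes): partner 1 can get 90.012 next round, worth 0.49 × 90.012 = 44.10588 now; partner 2 offers that and keeps 75.89412.
Round 1 (partner 1 proposes): partner 2 can get 75.89412 next round, worth 0.49 × 75.89412 = 37.1881188 now; partner 1 offers that and keeps 82.8118812.

37.19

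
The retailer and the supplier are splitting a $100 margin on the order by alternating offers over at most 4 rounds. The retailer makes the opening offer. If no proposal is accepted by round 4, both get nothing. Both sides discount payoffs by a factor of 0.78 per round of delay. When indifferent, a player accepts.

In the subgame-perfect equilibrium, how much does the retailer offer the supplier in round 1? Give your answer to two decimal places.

64.62

By backward induction:
Round 4 (the supplier proposes): rejection yields 0 for the retailer; the supplier offers 0 and keeps 100.
Round 3 (the retailer proposes): the supplier can get 100 next round, worth 0.78 × 100 = 78 now; the retailer offers that and keeps 22.
Round 2 (the supplier proposes): the retailer can get 22 next round, worth 0.78 × 22 = 17.16 now. The supplier offers 17.16 and keeps 100 − 17.16 = 82.84.
Round 1 (the retailer proposes): the supplier can get 82.84 next round, worth 0.78 × 82.84 = 64.6152 now. The retailer offers 64.6152 and keeps 100 − 64.6152 = 35.3848.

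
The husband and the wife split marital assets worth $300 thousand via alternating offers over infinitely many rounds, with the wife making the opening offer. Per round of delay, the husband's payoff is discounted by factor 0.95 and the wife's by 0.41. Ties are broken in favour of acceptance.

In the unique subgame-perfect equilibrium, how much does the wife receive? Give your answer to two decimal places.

Let x be the wife's share when the wife proposes and y be the husband's share when the husband proposes.
The husband accepts iff offered ≥ 0.95·y, so x = 300 − 0.95y. Symmetrically y = 300 − 0.41x.
Substituting: x = 300 − 0.95(300 − 0.41x), giving x(1 − 0.41·0.95) = 300(1 − 0.95).
So x = 300 × 0.05 / 0.6105 ≈ 24.5700, and the husband receives 300 − x ≈ 275.4300.

24.57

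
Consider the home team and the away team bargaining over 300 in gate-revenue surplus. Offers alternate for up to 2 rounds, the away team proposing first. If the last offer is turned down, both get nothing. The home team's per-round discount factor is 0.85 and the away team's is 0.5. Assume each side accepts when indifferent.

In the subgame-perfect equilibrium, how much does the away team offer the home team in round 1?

Round 2 (the home team proposes): rejection yields 0 for the away team; the home team offers 0 and keeps 300.
Round 1 (the away team proposes): the home team can get 300 next round, worth 0.85 × 300 = 255 now; the away team offers that and keeps 45.

255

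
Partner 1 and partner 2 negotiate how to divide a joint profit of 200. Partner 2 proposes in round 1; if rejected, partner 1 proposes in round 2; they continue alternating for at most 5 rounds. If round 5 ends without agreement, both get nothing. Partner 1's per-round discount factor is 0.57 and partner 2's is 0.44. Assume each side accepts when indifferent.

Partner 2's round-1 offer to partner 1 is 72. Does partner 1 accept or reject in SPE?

Reject

Round 5 (partner 2 proposes): rejection yields 0 for partner 1; partner 2 offers 0 and keeps 200.
Round 4 (partner 1 proposes): partner 2 can get 200 next round, worth 0.44 × 200 = 88 now, so partner 1 offers 88, keeping 112.
Round 3 (partner 2 proposes): partner 1 can get 112 next round, worth 0.57 × 112 = 63.84 now, so partner 2 offers 63.84, keeping 136.16.
Round 2 (partner 1 proposes): partner 2 can get 136.16 next round, worth 0.44 × 136.16 = 59.9104 now, so partner 1 offers 59.9104, keeping 140.0896.
So by rejecting in round 1, partner 1 gets 140.0896 next round, worth 0.57 × 140.0896 = 79.851072 now.
Offer 72 < 79.851072, so partner 1 rejects.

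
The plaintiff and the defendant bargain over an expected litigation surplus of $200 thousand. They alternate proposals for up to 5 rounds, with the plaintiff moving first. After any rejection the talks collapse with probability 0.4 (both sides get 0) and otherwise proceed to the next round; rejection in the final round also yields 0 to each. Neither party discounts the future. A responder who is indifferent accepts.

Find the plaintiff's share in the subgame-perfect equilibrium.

Round 5 (the plaintiff proposes): rejection yields 0 for the defendant; the plaintiff offers 0 and keeps 200.
Round 4 (the defendant proposes): rejecting gives the plaintiff an expected 0.6 × 200 = 120. The defendant offers 120 and keeps 200 − 120 = 80.
Round 3 (the plaintiff proposes): rejecting gives the defendant an expected 0.6 × 80 = 48, so the plaintiff offers 48, keeping 152.
Round 2 (the defendant proposes): rejecting gives the plaintiff an expected 0.6 × 152 = 91.2. The defendant offers 91.2 and keeps 200 − 91.2 = 108.8.
Round 1 (the plaintiff proposes): rejecting gives the defendant an expected 0.6 × 108.8 = 65.28; the plaintiff offers that and keeps 134.72.

134.72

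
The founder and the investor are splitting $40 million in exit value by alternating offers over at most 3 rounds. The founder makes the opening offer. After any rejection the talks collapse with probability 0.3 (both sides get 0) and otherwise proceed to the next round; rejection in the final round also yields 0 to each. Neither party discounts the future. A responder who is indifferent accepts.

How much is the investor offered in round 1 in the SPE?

Round 3 (the founder proposes): rejection yields 0 for the investor; the founder offers 0 and keeps 40.
Round 2 (the investor proposes): rejecting gives the founder an expected 0.7 × 40 = 28; the investor offers that and keeps 12.
Round 1 (the founder proposes): rejecting gives the investor an expected 0.7 × 12 = 8.4; the founder offers that and keeps 31.6.

8.4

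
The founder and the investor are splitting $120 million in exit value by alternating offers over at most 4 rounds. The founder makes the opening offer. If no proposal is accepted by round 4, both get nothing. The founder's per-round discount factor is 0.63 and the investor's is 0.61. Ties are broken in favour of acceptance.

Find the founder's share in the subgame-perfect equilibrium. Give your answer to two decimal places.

Round 4 (the investor proposes): the founder will accept anything ≥ 0, so the investor offers 0 and keeps 120.
Round 3 (the founder proposes): the investor can get 120 next round, worth 0.61 × 120 = 73.2 now, so the founder offers 73.2, keeping 46.8.
Round 2 (the investor proposes): the founder can get 46.8 next round, worth 0.63 × 46.8 = 29.484 now, so the investor offers 29.484, keeping 90.516.
Round 1 (the founder proposes): the investor can get 90.516 next round, worth 0.61 × 90.516 = 55.21476 now; the founder offers that and keeps 64.78524.

64.79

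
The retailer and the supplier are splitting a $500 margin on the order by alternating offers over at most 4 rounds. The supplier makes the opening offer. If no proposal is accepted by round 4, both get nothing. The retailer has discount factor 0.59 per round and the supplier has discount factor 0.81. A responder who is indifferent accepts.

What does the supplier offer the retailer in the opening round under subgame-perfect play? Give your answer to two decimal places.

197.03

Round 4 (the retailer proposes): rejection yields 0 for the supplier; the retailer offers 0 and keeps 500.
Round 3 (the supplier proposes): the retailer can get 500 next round, worth 0.59 × 500 = 295 now; the supplier offers that and keeps 205.
Round 2 (the retailer proposes): the supplier can get 205 next round, worth 0.81 × 205 = 166.05 now. The retailer offers 166.05 and keeps 500 − 166.05 = 333.95.
Round 1 (the supplier proposes): the retailer can get 333.95 next round, worth 0.59 × 333.95 = 197.0305 now, so the supplier offers 197.0305, keeping 302.9695.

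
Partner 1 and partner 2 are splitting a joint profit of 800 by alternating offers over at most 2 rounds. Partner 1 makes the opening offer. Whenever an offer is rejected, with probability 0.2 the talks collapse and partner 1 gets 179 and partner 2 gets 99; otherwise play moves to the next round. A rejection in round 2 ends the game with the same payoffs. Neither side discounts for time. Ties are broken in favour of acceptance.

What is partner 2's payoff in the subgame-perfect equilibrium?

516.6

Round 2 (partner 2 proposes): partner 1 gets 179 if talks fail, so partner 2 offers 179 and keeps 621.
Round 1 (partner 1 proposes): rejecting gives partner 2 an expected 0.8 × 621 + 0.2 × 99 = 516.6. Partner 1 offers 516.6 and keeps 800 − 516.6 = 283.4.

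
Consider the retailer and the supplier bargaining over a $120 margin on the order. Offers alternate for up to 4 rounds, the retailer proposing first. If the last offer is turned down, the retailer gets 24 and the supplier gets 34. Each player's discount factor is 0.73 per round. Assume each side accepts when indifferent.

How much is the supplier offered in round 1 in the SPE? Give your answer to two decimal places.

Round 4 (the supplier proposes): the retailer gets 24 if talks fail, so the supplier offers 24 and keeps 96.
Round 3 (the retailer proposes): the supplier can get 96 next round, worth 0.73 × 96 = 70.08 now, so the retailer offers 70.08, keeping 49.92.
Round 2 (the supplier proposes): the retailer can get 49.92 next round, worth 0.73 × 49.92 = 36.4416 now. The supplier offers 36.4416 and keeps 120 − 36.4416 = 83.5584.
Round 1 (the retailer proposes): the supplier can get 83.5584 next round, worth 0.73 × 83.5584 = 60.997632 now. The retailer offers 60.997632 and keeps 120 − 60.997632 = 59.002368.

61.00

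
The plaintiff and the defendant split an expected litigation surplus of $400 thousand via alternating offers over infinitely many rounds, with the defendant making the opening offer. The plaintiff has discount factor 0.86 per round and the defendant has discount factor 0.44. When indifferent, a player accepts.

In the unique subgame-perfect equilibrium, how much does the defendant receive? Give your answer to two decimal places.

90.09

In a stationary SPE each proposer offers the other exactly their discounted continuation value.
If the defendant keeps x when proposing and the plaintiff keeps y when proposing, then x = 400 − 0.86y and y = 400 − 0.44x.
Solving: x = 400(1 − 0.86) / (1 − 0.44·0.86) = 56 / 0.6216 ≈ 90.0901.
The plaintiff gets 400 − 90.0901 ≈ 309.9099.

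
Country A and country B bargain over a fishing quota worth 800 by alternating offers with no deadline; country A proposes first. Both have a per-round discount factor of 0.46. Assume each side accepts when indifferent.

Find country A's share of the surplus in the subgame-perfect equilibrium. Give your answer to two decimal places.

547.95

When country A proposes, country B accepts any offer worth at least 0.46 times what country B would get by proposing next round; and vice versa.
This gives x = 800 − 0.46y and y = 800 − 0.46x, where x and y are each side's share when it proposes.
Hence (1 − 0.46·0.46)x = 800(1 − 0.46), i.e. 0.7884·x = 432.
x ≈ 547.9452; country B's share is 800 − x ≈ 252.0548.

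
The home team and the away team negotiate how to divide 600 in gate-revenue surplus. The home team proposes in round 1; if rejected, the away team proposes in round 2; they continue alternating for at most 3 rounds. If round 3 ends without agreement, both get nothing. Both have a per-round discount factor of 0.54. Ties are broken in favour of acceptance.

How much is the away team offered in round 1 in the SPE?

Solve by backward induction from round 3.
Round 3 (the home team proposes): rejection yields 0 for the away team; the home team offers 0 and keeps 600.
Round 2 (the away team proposes): the home team can get 600 next round, worth 0.54 × 600 = 324 now; the away team offers that and keeps 276.
Round 1 (the home team proposes): the away team can get 276 next round, worth 0.54 × 276 = 149.04 now. The home team offers 149.04 and keeps 600 − 149.04 = 450.96.

149.04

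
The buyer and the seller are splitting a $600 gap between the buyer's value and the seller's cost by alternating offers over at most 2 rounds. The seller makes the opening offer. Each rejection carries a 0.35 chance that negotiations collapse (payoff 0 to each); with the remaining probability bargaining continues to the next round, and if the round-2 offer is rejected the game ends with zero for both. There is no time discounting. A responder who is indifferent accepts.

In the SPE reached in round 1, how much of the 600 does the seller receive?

210

Round 2 (the buyer proposes): the seller will accept anything ≥ 0, so the buyer offers 0 and keeps 600.
Round 1 (the seller proposes): rejecting gives the buyer an expected 0.65 × 600 = 390; the seller offers that and keeps 210.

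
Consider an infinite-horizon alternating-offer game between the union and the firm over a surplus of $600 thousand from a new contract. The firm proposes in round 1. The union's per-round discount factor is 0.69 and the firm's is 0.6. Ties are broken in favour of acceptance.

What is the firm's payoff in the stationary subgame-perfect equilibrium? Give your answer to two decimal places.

Let x be the firm's share when the firm proposes and y be the union's share when the union proposes.
The union accepts iff offered ≥ 0.69·y, so x = 600 − 0.69y. Symmetrically y = 600 − 0.6x.
Substituting: x = 600 − 0.69(600 − 0.6x), giving x(1 − 0.6·0.69) = 600(1 − 0.69).
So x = 600 × 0.31 / 0.586 ≈ 317.4061, and the union receives 600 − x ≈ 282.5939.

317.41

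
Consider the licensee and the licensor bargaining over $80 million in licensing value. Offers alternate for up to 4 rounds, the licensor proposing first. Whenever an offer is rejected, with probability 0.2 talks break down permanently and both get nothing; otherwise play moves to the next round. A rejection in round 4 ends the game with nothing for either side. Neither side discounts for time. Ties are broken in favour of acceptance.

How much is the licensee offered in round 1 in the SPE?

53.76

By backward induction:
Round 4 (the licensee proposes): rejection yields 0 for the licensor; the licensee offers 0 and keeps 80.
Round 3 (the licensor proposes): rejecting gives the licensee an expected 0.8 × 80 = 64; the licensor offers that and keeps 16.
Round 2 (the licensee proposes): rejecting gives the licensor an expected 0.8 × 16 = 12.8, so the licensee offers 12.8, keeping 67.2.
Round 1 (the licensor proposes): rejecting gives the licensee an expected 0.8 × 67.2 = 53.76. The licensor offers 53.76 and keeps 80 − 53.76 = 26.24.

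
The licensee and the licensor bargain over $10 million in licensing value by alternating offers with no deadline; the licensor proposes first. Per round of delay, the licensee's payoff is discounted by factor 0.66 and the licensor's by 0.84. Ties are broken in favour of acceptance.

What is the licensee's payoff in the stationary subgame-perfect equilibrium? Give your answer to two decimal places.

2.37

In a stationary SPE each proposer offers the other exactly their discounted continuation value.
If the licensor keeps x when proposing and the licensee keeps y when proposing, then x = 10 − 0.66y and y = 10 − 0.84x.
Solving: x = 10(1 − 0.66) / (1 − 0.84·0.66) = 3.4 / 0.4456 ≈ 7.6302.
The licensee gets 10 − 7.6302 ≈ 2.3698.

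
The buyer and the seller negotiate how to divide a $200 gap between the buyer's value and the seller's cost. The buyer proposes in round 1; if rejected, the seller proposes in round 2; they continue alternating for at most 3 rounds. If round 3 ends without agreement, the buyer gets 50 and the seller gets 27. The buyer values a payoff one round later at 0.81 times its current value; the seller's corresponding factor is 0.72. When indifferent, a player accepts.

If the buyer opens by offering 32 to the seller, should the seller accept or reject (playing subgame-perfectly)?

Round 3 (the buyer proposes): the seller gets 27 if talks fail, so the buyer offers 27 and keeps 173.
Round 2 (the seller proposes): the buyer can get 173 next round, worth 0.81 × 173 = 140.13 now. The seller offers 140.13 and keeps 200 − 140.13 = 59.87.
So by rejecting in round 1, the seller gets 59.87 next round, worth 0.72 × 59.87 = 43.1064 now.
Offer 32 < 43.1064, so the seller rejects.

Reject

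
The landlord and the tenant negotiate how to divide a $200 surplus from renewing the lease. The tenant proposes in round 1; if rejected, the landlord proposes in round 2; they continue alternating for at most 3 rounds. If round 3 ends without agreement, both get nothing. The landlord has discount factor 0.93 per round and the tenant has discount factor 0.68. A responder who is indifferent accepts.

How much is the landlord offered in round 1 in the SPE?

59.52

Solve by backward induction from round 3.
Round 3 (the tenant proposes): rejection yields 0 for the landlord; the tenant offers 0 and keeps 200.
Round 2 (the landlord proposes): the tenant can get 200 next round, worth 0.68 × 200 = 136 now. The landlord offers 136 and keeps 200 − 136 = 64.
Round 1 (the tenant proposes): the landlord can get 64 next round, worth 0.93 × 64 = 59.52 now; the tenant offers that and keeps 140.48.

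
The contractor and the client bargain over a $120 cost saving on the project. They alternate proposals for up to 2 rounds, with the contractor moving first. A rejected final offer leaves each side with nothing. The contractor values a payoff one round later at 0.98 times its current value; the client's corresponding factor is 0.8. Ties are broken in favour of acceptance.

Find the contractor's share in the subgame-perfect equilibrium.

Round 2 (the client proposes): rejection yields 0 for the contractor; the client offers 0 and keeps 120.
Round 1 (the contractor proposes): the client can get 120 next round, worth 0.8 × 120 = 96 now, so the contractor offers 96, keeping 24.

24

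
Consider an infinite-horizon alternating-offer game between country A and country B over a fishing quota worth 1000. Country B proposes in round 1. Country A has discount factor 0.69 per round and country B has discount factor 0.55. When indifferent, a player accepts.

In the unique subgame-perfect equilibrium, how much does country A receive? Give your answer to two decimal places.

When country B proposes, country A accepts any offer worth at least 0.69 times what country A would get by proposing next round; and vice versa.
This gives x = 1000 − 0.69y and y = 1000 − 0.55x, where x and y are each side's share when it proposes.
Hence (1 − 0.69·0.55)x = 1000(1 − 0.69), i.e. 0.6205·x = 310.
x ≈ 499.5971; country A's share is 1000 − x ≈ 500.4029.

500.40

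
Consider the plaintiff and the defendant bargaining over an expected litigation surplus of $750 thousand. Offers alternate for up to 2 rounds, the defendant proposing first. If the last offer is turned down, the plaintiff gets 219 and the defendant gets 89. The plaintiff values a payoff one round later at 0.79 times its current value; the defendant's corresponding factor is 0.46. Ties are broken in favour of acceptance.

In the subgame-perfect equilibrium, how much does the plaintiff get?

522.19

Round 2 (the plaintiff proposes): the defendant gets 89 if talks fail, so the plaintiff offers 89 and keeps 661.
Round 1 (the defendant proposes): the plaintiff can get 661 next round, worth 0.79 × 661 = 522.19 now; the defendant offers that and keeps 227.81.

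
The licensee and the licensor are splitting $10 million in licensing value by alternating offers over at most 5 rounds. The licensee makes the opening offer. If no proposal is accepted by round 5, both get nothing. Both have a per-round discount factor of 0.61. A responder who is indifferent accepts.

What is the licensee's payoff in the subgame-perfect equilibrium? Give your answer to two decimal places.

6.74

Round 5 (the licensee proposes): rejection yields 0 for the licensor; the licensee offers 0 and keeps 10.
Round 4 (the licensor proposes): the licensee can get 10 next round, worth 0.61 × 10 = 6.1 now. The licensor offers 6.1 and keeps 10 − 6.1 = 3.9.
Round 3 (the licensee proposes): the licensor can get 3.9 next round, worth 0.61 × 3.9 = 2.379 now; the licensee offers that and keeps 7.621.
Round 2 (the licensor proposes): the licensee can get 7.621 next round, worth 0.61 × 7.621 = 4.64881 now; the licensor offers that and keeps 5.35119.
Round 1 (the licensee proposes): the licensor can get 5.35119 next round, worth 0.61 × 5.35119 = 3.2642259 now. The licensee offers 3.2642259 and keeps 10 − 3.2642259 = 6.7357741.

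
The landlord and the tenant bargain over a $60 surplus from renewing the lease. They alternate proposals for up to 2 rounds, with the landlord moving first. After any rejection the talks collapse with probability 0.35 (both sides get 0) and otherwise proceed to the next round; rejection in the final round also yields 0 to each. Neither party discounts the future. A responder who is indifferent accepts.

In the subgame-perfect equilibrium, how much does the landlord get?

Round 2 (the tenant proposes): the landlord will accept anything ≥ 0, so the tenant offers 0 and keeps 60.
Round 1 (the landlord proposes): rejecting gives the tenant an expected 0.65 × 60 = 39. The landlord offers 39 and keeps 60 − 39 = 21.

21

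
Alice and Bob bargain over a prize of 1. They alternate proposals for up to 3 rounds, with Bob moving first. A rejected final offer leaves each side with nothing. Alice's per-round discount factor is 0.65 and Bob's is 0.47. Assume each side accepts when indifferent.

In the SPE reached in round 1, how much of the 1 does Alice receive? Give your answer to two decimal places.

0.34

Solve by backward induction from round 3.
Round 3 (Bob proposes): Alice will accept anything ≥ 0, so Bob offers 0 and keeps 1.
Round 2 (Alice proposes): Bob can get 1 next round, worth 0.47 × 1 = 0.47 now; Alice offers that and keeps 0.53.
Round 1 (Bob proposes): Alice can get 0.53 next round, worth 0.65 × 0.53 = 0.3445 now. Bob offers 0.3445 and keeps 1 − 0.3445 = 0.6555.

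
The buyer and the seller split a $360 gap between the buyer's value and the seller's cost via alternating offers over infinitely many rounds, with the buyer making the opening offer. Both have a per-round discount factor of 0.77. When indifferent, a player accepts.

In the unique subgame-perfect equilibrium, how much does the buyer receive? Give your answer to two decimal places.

Let x be the buyer's share when the buyer proposes and y be the seller's share when the seller proposes.
The seller accepts iff offered ≥ 0.77·y, so x = 360 − 0.77y. Symmetrically y = 360 − 0.77x.
Substituting: x = 360 − 0.77(360 − 0.77x), giving x(1 − 0.77·0.77) = 360(1 − 0.77).
So x = 360 × 0.23 / 0.4071 ≈ 203.3898, and the seller receives 360 − x ≈ 156.6102.

203.39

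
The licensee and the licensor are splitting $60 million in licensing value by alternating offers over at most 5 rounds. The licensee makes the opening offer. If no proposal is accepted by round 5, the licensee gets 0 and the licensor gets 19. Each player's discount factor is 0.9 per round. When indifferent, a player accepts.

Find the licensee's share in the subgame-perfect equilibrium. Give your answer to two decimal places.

37.76

Round 5 (the licensee proposes): the licensor gets 19 if talks fail, so the licensee offers 19 and keeps 41.
Round 4 (the licensor proposes): the licensee can get 41 next round, worth 0.9 × 41 = 36.9 now, so the licensor offers 36.9, keeping 23.1.
Round 3 (the licensee proposes): the licensor can get 23.1 next round, worth 0.9 × 23.1 = 20.79 now. The licensee offers 20.79 and keeps 60 − 20.79 = 39.21.
Round 2 (the licensor proposes): the licensee can get 39.21 next round, worth 0.9 × 39.21 = 35.289 now; the licensor offers that and keeps 24.711.
Round 1 (the licensee proposes): the licensor can get 24.711 next round, worth 0.9 × 24.711 = 22.2399 now; the licensee offers that and keeps 37.7601.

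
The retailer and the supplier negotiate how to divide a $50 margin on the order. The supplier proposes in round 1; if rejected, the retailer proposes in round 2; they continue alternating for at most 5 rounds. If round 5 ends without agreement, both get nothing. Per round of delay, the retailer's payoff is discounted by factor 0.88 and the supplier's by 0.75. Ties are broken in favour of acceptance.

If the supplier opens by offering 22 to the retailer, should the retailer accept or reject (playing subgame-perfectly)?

Accept

Round 5 (the supplier proposes): rejection yields 0 for the retailer; the supplier offers 0 and keeps 50.
Round 4 (the retailer proposes): the supplier can get 50 next round, worth 0.75 × 50 = 37.5 now, so the retailer offers 37.5, keeping 12.5.
Round 3 (the supplier proposes): the retailer can get 12.5 next round, worth 0.88 × 12.5 = 11 now. The supplier offers 11 and keeps 50 − 11 = 39.
Round 2 (the retailer proposes): the supplier can get 39 next round, worth 0.75 × 39 = 29.25 now; the retailer offers that and keeps 20.75.
So by rejecting in round 1, the retailer gets 20.75 next round, worth 0.88 × 20.75 = 18.26 now.
Offer 22 ≥ 18.26, so the retailer accepts.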